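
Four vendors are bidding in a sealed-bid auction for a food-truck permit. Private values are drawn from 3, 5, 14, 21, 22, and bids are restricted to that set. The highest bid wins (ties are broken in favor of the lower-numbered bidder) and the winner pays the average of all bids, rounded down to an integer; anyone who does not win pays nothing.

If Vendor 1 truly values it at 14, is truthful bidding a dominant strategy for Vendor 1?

No

Consider the case where Vendor 2 bids 3, Vendor 3 bids 3 and Vendor 4 bids 3.
Truthful bid 14: wins, pays 5, utility 14 - 5 = 9.
Bid 3 instead: wins, pays 3, utility 14 - 3 = 11.
Since 11 > 9, bidding 3 is strictly better here, so truthful bidding is not dominant.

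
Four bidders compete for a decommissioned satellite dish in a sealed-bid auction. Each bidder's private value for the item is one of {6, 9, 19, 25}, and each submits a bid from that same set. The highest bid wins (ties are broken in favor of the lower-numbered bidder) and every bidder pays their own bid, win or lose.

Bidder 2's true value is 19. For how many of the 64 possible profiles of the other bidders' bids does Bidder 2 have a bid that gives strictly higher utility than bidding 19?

Others bid (6, 6, 6): truth gives 0; bid 9 gives 10 > 0. Violating.
Others bid (6, 6, 9): truth gives 0; bid 9 gives 10 > 0. Violating.
Others bid (6, 6, 25): truth gives -19; bid 6 gives -6 > -19. Violating.
Others bid (6, 9, 6): truth gives 0; bid 9 gives 10 > 0. Violating.
Others bid (6, 6, 19): truth gives 0; no alternative beats it.
Others bid (6, 9, 19): truth gives 0; no alternative beats it.
(Checking all 64 profiles: 50 have a profitable deviation, 14 do not.)

50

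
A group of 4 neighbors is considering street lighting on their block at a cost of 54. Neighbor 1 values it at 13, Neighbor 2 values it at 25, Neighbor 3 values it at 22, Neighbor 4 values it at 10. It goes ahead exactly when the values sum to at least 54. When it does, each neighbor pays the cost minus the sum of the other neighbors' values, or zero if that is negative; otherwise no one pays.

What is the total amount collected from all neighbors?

Total value 70 ≥ cost 54, so it is built.
Neighbor 1: others sum to 57; max(0, 54 - 57) = 0.
Neighbor 2: others sum to 45; max(0, 54 - 45) = 9.
Neighbor 3: others sum to 48; max(0, 54 - 48) = 6.
Neighbor 4: others sum to 60; max(0, 54 - 60) = 0.
Total collected = 0 + 9 + 6 + 0 = 15.

15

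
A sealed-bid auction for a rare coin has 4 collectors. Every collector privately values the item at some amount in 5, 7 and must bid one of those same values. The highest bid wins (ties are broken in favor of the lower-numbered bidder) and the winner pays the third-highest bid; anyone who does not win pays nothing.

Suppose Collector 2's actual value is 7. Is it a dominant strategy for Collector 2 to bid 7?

Yes

Check each profile of the others' bids and compare truth against every alternative bid.
Others bid (5, 5, 5): truth gives 2, best alternative gives 0.
Others bid (5, 5, 7): truth gives 2, best alternative gives 0.
Others bid (5, 7, 5): truth gives 2, best alternative gives 0.
Others bid (5, 7, 7): truth gives 0, best alternative gives 0.
Others bid (7, 5, 5): truth gives 0, best alternative gives 0.
Others bid (7, 5, 7): truth gives 0, best alternative gives 0.
(Remaining 2 profiles checked similarly; truth is weakly best in each.)
In every case the truthful bid is at least as good as any alternative, so it is a dominant strategy.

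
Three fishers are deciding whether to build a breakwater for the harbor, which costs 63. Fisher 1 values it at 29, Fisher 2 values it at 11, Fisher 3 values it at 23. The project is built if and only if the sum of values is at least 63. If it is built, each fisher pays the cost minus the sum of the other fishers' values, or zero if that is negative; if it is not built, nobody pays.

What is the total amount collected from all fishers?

63

Total value 63 ≥ cost 63, so it is built.
Fisher 1: others sum to 34; max(0, 63 - 34) = 29.
Fisher 2: others sum to 52; max(0, 63 - 52) = 11.
Fisher 3: others sum to 40; max(0, 63 - 40) = 23.
Total collected = 29 + 11 + 23 = 63.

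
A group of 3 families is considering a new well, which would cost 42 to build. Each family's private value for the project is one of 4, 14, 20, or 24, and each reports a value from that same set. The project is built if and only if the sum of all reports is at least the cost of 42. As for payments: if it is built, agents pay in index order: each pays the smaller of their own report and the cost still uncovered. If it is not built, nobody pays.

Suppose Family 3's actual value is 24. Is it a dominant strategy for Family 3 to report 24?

Yes

Check each profile of the others' reports and compare truth against every alternative report.
Others report (20, 24): truth gives 24, best alternative gives 24.
Others report (24, 20): truth gives 24, best alternative gives 24.
Others report (24, 24): truth gives 24, best alternative gives 24.
Others report (20, 20): truth gives 22, best alternative gives 22.
Others report (14, 24): truth gives 20, best alternative gives 20.
Others report (24, 14): truth gives 20, best alternative gives 20.
(Remaining 10 profiles checked similarly; truth is weakly best in each.)
In every case the truthful report is at least as good as any alternative, so it is a dominant strategy.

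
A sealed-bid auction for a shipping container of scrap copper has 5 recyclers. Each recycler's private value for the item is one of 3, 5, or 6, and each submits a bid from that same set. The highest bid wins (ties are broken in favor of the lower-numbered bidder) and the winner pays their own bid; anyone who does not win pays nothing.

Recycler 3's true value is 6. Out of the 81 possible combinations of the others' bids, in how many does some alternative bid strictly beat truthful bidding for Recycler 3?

Others bid (3, 3, 3, 3): truth gives 0; bid 5 gives 1 > 0. Violating.
Others bid (3, 3, 3, 5): truth gives 0; bid 5 gives 1 > 0. Violating.
Others bid (3, 3, 5, 3): truth gives 0; bid 5 gives 1 > 0. Violating.
Others bid (3, 3, 5, 5): truth gives 0; bid 5 gives 1 > 0. Violating.
Others bid (3, 3, 3, 6): truth gives 0; no alternative beats it.
Others bid (3, 3, 5, 6): truth gives 0; no alternative beats it.
(Checking all 81 profiles: 4 have a profitable deviation, 77 do not.)

4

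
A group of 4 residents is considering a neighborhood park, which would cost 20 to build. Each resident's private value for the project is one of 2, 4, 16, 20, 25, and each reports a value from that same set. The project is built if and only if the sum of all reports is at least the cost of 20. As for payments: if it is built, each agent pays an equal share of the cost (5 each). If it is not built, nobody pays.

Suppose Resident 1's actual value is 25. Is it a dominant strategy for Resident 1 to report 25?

Yes

Check each profile of the others' reports and compare truth against every alternative report.
Others report (2, 2, 2): truth gives 20, best alternative gives 20.
Others report (2, 2, 4): truth gives 20, best alternative gives 20.
Others report (2, 2, 16): truth gives 20, best alternative gives 20.
Others report (2, 2, 20): truth gives 20, best alternative gives 20.
Others report (2, 2, 25): truth gives 20, best alternative gives 20.
Others report (2, 4, 2): truth gives 20, best alternative gives 20.
(Remaining 119 profiles checked similarly; truth is weakly best in each.)
In every case the truthful report is at least as good as any alternative, so it is a dominant strategy.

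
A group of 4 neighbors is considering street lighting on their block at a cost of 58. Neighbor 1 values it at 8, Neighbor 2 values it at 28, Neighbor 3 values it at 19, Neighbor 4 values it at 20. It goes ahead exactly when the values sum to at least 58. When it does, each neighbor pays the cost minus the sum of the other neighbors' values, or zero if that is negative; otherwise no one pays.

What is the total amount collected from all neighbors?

16

Total value 75 ≥ cost 58, so it is built.
Neighbor 1: others sum to 67; max(0, 58 - 67) = 0.
Neighbor 2: others sum to 47; max(0, 58 - 47) = 11.
Neighbor 3: others sum to 56; max(0, 58 - 56) = 2.
Neighbor 4: others sum to 55; max(0, 58 - 55) = 3.
Total collected = 0 + 11 + 2 + 3 = 16.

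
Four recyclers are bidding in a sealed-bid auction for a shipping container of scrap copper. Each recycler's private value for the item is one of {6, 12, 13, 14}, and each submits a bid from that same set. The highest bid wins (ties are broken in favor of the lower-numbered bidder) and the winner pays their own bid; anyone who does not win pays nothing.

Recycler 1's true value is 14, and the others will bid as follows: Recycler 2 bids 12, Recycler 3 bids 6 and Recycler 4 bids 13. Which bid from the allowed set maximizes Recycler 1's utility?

Bid 6: loses, pays 0, utility 0.
Bid 12: loses, pays 0, utility 0.
Bid 13: wins, pays 13, utility 14 - 13 = 1.
Bid 14: wins, pays 14, utility 14 - 14 = 0.
The best choice is 13 with utility 1.

13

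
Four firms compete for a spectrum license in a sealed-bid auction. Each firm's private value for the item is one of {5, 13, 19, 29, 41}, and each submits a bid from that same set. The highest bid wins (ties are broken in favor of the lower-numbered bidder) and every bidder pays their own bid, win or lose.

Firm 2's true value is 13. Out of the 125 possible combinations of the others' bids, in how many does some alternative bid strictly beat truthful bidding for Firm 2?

Others bid (5, 5, 19): truth gives -13; bid 5 gives -5 > -13. Violating.
Others bid (5, 5, 29): truth gives -13; bid 5 gives -5 > -13. Violating.
Others bid (5, 5, 41): truth gives -13; bid 5 gives -5 > -13. Violating.
Others bid (5, 13, 19): truth gives -13; bid 5 gives -5 > -13. Violating.
Others bid (5, 5, 5): truth gives 0; no alternative beats it.
Others bid (5, 5, 13): truth gives 0; no alternative beats it.
(Checking all 125 profiles: 121 have a profitable deviation, 4 do not.)

121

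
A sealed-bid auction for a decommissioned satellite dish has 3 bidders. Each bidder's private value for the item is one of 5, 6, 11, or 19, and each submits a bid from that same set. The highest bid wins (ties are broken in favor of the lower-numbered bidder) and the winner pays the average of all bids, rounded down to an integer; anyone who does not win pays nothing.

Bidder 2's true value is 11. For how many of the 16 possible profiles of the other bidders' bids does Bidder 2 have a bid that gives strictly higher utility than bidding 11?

Others bid (5, 5): truth gives 4; bid 6 gives 6 > 4. Violating.
Others bid (5, 6): truth gives 4; bid 6 gives 6 > 4. Violating.
Others bid (5, 11): truth gives 2; no alternative beats it.
Others bid (5, 19): truth gives 0; no alternative beats it.
(Checking all 16 profiles: 2 have a profitable deviation, 14 do not.)

2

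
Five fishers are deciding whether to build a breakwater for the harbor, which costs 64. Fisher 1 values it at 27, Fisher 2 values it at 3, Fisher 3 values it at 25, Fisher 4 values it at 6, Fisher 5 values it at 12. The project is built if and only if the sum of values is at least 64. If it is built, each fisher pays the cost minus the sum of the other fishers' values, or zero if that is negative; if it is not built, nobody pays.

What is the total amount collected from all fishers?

37

Total value 73 ≥ cost 64, so it is built.
Fisher 1: others sum to 46; max(0, 64 - 46) = 18.
Fisher 2: others sum to 70; max(0, 64 - 70) = 0.
Fisher 3: others sum to 48; max(0, 64 - 48) = 16.
Fisher 4: others sum to 67; max(0, 64 - 67) = 0.
Fisher 5: others sum to 61; max(0, 64 - 61) = 3.
Total collected = 18 + 0 + 16 + 0 + 3 = 37.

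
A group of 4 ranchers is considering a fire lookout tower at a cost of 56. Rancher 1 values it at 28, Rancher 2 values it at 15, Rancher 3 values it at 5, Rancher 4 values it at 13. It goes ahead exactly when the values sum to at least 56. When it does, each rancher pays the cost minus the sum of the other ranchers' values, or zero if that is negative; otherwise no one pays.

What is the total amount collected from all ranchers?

41

Total value 61 ≥ cost 56, so it is built.
Rancher 1: others sum to 33; max(0, 56 - 33) = 23.
Rancher 2: others sum to 46; max(0, 56 - 46) = 10.
Rancher 3: others sum to 56; max(0, 56 - 56) = 0.
Rancher 4: others sum to 48; max(0, 56 - 48) = 8.
Total collected = 23 + 10 + 0 + 8 = 41.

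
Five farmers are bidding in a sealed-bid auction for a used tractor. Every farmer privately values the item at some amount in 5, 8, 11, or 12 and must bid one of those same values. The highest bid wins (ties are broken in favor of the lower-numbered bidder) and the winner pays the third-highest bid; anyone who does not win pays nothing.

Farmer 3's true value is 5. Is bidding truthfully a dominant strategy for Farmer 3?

Check each profile of the others' bids and compare truth against every alternative bid.
Others bid (5, 5, 8, 8): truth gives 0, best alternative gives -3.
Others bid (5, 5, 5, 5): truth gives 0, best alternative gives 0.
Others bid (5, 5, 5, 8): truth gives 0, best alternative gives 0.
Others bid (5, 5, 5, 11): truth gives 0, best alternative gives 0.
Others bid (5, 5, 5, 12): truth gives 0, best alternative gives 0.
Others bid (5, 5, 8, 5): truth gives 0, best alternative gives 0.
(Remaining 250 profiles checked similarly; truth is weakly best in each.)
In every case the truthful bid is at least as good as any alternative, so it is a dominant strategy.

Yes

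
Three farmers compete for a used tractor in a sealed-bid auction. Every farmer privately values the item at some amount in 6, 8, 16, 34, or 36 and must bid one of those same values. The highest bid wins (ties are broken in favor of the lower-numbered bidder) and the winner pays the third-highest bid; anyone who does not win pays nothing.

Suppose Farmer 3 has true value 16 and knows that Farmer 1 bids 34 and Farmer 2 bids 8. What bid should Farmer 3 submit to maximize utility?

36

Bid 6: loses, pays 0, utility 0.
Bid 8: loses, pays 0, utility 0.
Bid 16: loses, pays 0, utility 0.
Bid 34: loses, pays 0, utility 0.
Bid 36: wins, pays 8, utility 16 - 8 = 8.
The best choice is 36 with utility 8.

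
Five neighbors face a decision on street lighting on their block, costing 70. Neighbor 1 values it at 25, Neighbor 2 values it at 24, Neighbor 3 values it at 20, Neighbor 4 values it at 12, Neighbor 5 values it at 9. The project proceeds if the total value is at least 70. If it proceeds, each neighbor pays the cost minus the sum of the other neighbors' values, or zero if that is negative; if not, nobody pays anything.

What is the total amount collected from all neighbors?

Total value 90 ≥ cost 70, so it is built.
Neighbor 1: others sum to 65; max(0, 70 - 65) = 5.
Neighbor 2: others sum to 66; max(0, 70 - 66) = 4.
Neighbor 3: others sum to 70; max(0, 70 - 70) = 0.
Neighbor 4: others sum to 78; max(0, 70 - 78) = 0.
Neighbor 5: others sum to 81; max(0, 70 - 81) = 0.
Total collected = 5 + 4 + 0 + 0 + 0 = 9.

9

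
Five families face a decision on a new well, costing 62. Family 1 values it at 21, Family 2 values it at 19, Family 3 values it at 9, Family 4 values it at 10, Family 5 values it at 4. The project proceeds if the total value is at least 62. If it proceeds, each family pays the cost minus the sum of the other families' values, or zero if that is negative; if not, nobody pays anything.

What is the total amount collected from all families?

Total value 63 ≥ cost 62, so it is built.
Family 1: others sum to 42; max(0, 62 - 42) = 20.
Family 2: others sum to 44; max(0, 62 - 44) = 18.
Family 3: others sum to 54; max(0, 62 - 54) = 8.
Family 4: others sum to 53; max(0, 62 - 53) = 9.
Family 5: others sum to 59; max(0, 62 - 59) = 3.
Total collected = 20 + 18 + 8 + 9 + 3 = 58.

58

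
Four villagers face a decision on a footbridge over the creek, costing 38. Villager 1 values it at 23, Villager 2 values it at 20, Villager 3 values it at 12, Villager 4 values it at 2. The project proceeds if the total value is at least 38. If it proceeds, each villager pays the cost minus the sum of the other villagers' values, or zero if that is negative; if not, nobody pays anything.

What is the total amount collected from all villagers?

5

Total value 57 ≥ cost 38, so it is built.
Villager 1: others sum to 34; max(0, 38 - 34) = 4.
Villager 2: others sum to 37; max(0, 38 - 37) = 1.
Villager 3: others sum to 45; max(0, 38 - 45) = 0.
Villager 4: others sum to 55; max(0, 38 - 55) = 0.
Total collected = 4 + 1 + 0 + 0 = 5.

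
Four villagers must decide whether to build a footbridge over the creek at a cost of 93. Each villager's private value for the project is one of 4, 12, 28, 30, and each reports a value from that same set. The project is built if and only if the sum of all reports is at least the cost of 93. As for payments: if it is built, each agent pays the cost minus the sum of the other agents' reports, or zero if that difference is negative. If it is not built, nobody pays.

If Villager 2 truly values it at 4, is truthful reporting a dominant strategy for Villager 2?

Check each profile of the others' reports and compare truth against every alternative report.
Others report (28, 28, 28): truth gives 0, best alternative gives -5.
Others report (28, 28, 30): truth gives 0, best alternative gives -3.
Others report (28, 30, 28): truth gives 0, best alternative gives -3.
Others report (30, 28, 28): truth gives 0, best alternative gives -3.
Others report (28, 30, 30): truth gives 0, best alternative gives -1.
Others report (30, 28, 30): truth gives 0, best alternative gives -1.
(Remaining 58 profiles checked similarly; truth is weakly best in each.)
In every case the truthful report is at least as good as any alternative, so it is a dominant strategy.

Yes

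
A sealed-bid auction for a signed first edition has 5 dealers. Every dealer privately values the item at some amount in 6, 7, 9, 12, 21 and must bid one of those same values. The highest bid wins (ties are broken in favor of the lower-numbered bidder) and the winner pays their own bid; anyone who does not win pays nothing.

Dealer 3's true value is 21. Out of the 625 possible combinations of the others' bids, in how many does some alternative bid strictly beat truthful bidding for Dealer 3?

144

Others bid (6, 6, 6, 6): truth gives 0; bid 7 gives 14 > 0. Violating.
Others bid (6, 6, 6, 7): truth gives 0; bid 7 gives 14 > 0. Violating.
Others bid (6, 6, 6, 9): truth gives 0; bid 9 gives 12 > 0. Violating.
Others bid (6, 6, 6, 12): truth gives 0; bid 12 gives 9 > 0. Violating.
Others bid (6, 6, 6, 21): truth gives 0; no alternative beats it.
Others bid (6, 6, 7, 21): truth gives 0; no alternative beats it.
(Checking all 625 profiles: 144 have a profitable deviation, 481 do not.)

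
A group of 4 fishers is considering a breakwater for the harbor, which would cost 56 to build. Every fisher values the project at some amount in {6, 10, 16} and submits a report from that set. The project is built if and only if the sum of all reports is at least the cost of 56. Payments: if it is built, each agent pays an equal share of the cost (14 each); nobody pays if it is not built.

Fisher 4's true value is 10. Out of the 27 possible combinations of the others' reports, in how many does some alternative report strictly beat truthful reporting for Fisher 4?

Others report (16, 16, 16): truth gives -4; report 6 gives 0 > -4. Violating.
Others report (6, 6, 6): truth gives 0; no alternative beats it.
Others report (6, 6, 10): truth gives 0; no alternative beats it.
(Checking all 27 profiles: 1 has a profitable deviation, 26 do not.)

1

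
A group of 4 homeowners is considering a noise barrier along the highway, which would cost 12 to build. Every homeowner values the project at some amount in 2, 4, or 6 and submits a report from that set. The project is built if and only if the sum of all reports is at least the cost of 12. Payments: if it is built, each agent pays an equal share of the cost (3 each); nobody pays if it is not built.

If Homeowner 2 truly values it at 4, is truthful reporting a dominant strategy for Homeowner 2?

No

Consider the case where Homeowner 1 reports 2, Homeowner 3 reports 2 and Homeowner 4 reports 2.
Truthful report 4: project not built, utility 0.
Report 6 instead: project built, pays 3, utility 4 - 3 = 1.
Since 1 > 0, reporting 6 is strictly better here, so truthful reporting is not dominant.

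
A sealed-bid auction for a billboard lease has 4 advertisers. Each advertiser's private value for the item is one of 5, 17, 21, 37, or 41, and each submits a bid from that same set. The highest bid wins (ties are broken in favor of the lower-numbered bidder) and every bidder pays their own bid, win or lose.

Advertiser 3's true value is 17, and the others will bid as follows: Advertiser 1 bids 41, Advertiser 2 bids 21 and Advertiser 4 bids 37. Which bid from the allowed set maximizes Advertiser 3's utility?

Bid 5: loses but pays 5, utility -5.
Bid 17: loses but pays 17, utility -17.
Bid 21: loses but pays 21, utility -21.
Bid 37: loses but pays 37, utility -37.
Bid 41: loses but pays 41, utility -41.
The best choice is 5 with utility -5.

5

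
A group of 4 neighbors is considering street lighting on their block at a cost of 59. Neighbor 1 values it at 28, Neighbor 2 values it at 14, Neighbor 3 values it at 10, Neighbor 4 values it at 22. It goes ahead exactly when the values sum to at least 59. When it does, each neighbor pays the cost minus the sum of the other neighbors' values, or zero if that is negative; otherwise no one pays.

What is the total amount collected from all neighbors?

20

Total value 74 ≥ cost 59, so it is built.
Neighbor 1: others sum to 46; max(0, 59 - 46) = 13.
Neighbor 2: others sum to 60; max(0, 59 - 60) = 0.
Neighbor 3: others sum to 64; max(0, 59 - 64) = 0.
Neighbor 4: others sum to 52; max(0, 59 - 52) = 7.
Total collected = 13 + 0 + 0 + 7 = 20.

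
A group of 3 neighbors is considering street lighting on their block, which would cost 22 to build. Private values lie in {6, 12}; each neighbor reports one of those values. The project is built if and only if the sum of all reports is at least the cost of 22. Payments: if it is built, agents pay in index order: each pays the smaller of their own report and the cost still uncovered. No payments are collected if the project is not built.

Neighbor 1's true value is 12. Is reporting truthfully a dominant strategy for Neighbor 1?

No

Consider the case where Neighbor 2 reports 6 and Neighbor 3 reports 12.
Truthful report 12: project built, pays 12, utility 12 - 12 = 0.
Report 6 instead: project built, pays 6, utility 12 - 6 = 6.
Since 6 > 0, reporting 6 is strictly better here, so truthful reporting is not dominant.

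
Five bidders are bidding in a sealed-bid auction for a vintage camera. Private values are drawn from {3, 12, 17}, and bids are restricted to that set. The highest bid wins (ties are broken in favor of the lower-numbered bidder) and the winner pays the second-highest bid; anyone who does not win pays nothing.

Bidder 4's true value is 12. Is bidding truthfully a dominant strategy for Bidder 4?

Check each profile of the others' bids and compare truth against every alternative bid.
Others bid (3, 3, 3, 3): truth gives 9, best alternative gives 9.
Others bid (3, 3, 3, 12): truth gives 0, best alternative gives 0.
Others bid (3, 3, 3, 17): truth gives 0, best alternative gives 0.
Others bid (3, 3, 12, 3): truth gives 0, best alternative gives 0.
Others bid (3, 3, 12, 12): truth gives 0, best alternative gives 0.
Others bid (3, 3, 12, 17): truth gives 0, best alternative gives 0.
(Remaining 75 profiles checked similarly; truth is weakly best in each.)
In every case the truthful bid is at least as good as any alternative, so it is a dominant strategy.

Yes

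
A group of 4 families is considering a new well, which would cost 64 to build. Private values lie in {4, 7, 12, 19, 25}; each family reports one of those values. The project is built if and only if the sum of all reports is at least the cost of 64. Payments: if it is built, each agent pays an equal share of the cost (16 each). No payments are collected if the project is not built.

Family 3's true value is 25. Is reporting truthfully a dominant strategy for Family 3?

Check each profile of the others' reports and compare truth against every alternative report.
Others report (4, 12, 25): truth gives 9, best alternative gives 0.
Others report (4, 19, 19): truth gives 9, best alternative gives 0.
Others report (4, 25, 12): truth gives 9, best alternative gives 0.
Others report (7, 7, 25): truth gives 9, best alternative gives 0.
Others report (7, 12, 25): truth gives 9, best alternative gives 0.
Others report (7, 25, 7): truth gives 9, best alternative gives 0.
(Remaining 119 profiles checked similarly; truth is weakly best in each.)
In every case the truthful report is at least as good as any alternative, so it is a dominant strategy.

Yes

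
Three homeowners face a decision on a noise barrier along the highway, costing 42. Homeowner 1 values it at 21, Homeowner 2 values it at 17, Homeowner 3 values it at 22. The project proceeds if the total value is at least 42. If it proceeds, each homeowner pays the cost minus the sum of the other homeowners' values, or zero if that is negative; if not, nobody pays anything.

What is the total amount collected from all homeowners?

7

Total value 60 ≥ cost 42, so it is built.
Homeowner 1: others sum to 39; max(0, 42 - 39) = 3.
Homeowner 2: others sum to 43; max(0, 42 - 43) = 0.
Homeowner 3: others sum to 38; max(0, 42 - 38) = 4.
Total collected = 3 + 0 + 4 = 7.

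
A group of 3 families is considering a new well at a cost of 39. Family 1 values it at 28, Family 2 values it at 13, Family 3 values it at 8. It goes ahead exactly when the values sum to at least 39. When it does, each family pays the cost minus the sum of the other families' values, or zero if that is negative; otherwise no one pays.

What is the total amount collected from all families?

21

Total value 49 ≥ cost 39, so it is built.
Family 1: others sum to 21; max(0, 39 - 21) = 18.
Family 2: others sum to 36; max(0, 39 - 36) = 3.
Family 3: others sum to 41; max(0, 39 - 41) = 0.
Total collected = 18 + 3 + 0 = 21.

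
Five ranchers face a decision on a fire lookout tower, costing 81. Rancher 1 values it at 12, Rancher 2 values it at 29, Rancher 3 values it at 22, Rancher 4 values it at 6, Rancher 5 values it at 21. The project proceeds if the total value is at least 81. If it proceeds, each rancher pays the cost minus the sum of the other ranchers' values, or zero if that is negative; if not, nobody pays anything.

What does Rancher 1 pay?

Total value 90 ≥ cost 81, so the project is built.
The other ranchers' values sum to 78.
Cost minus that sum is 81 - 78 = 3.

3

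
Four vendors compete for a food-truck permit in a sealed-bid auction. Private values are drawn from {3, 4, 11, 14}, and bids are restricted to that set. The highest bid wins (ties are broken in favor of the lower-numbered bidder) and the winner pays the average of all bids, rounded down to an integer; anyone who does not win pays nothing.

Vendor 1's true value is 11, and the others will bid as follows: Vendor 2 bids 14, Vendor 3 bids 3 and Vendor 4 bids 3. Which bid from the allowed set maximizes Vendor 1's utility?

Bid 3: loses, pays 0, utility 0.
Bid 4: loses, pays 0, utility 0.
Bid 11: loses, pays 0, utility 0.
Bid 14: wins, pays 8, utility 11 - 8 = 3.
The best choice is 14 with utility 3.

14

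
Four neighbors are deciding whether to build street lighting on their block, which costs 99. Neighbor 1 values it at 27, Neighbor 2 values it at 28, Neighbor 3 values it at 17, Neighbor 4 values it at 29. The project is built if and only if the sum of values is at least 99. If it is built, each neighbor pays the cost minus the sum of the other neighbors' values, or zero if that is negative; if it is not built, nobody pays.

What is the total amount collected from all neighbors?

Total value 101 ≥ cost 99, so it is built.
Neighbor 1: others sum to 74; max(0, 99 - 74) = 25.
Neighbor 2: others sum to 73; max(0, 99 - 73) = 26.
Neighbor 3: others sum to 84; max(0, 99 - 84) = 15.
Neighbor 4: others sum to 72; max(0, 99 - 72) = 27.
Total collected = 25 + 26 + 15 + 27 = 93.

93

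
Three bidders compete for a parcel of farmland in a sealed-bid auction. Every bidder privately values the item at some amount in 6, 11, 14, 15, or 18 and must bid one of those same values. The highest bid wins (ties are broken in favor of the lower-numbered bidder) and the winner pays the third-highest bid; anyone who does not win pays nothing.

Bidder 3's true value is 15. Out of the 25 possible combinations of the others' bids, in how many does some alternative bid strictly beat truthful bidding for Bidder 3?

Others bid (6, 15): truth gives 0; bid 18 gives 9 > 0. Violating.
Others bid (11, 15): truth gives 0; bid 18 gives 4 > 0. Violating.
Others bid (14, 15): truth gives 0; bid 18 gives 1 > 0. Violating.
Others bid (15, 6): truth gives 0; bid 18 gives 9 > 0. Violating.
Others bid (6, 6): truth gives 9; no alternative beats it.
Others bid (6, 11): truth gives 9; no alternative beats it.
(Checking all 25 profiles: 6 have a profitable deviation, 19 do not.)

6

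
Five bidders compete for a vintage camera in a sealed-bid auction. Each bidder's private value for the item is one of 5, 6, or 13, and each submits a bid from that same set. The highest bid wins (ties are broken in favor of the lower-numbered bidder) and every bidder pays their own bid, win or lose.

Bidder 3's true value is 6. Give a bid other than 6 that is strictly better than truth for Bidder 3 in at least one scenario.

5

Suppose Bidder 1 bids 5, Bidder 2 bids 5, Bidder 4 bids 5 and Bidder 5 bids 13.
Bid 6: loses but pays 6, utility -6.
Bid 5: loses but pays 5, utility -5.
So bidding 5 beats truth here (-5 > -6).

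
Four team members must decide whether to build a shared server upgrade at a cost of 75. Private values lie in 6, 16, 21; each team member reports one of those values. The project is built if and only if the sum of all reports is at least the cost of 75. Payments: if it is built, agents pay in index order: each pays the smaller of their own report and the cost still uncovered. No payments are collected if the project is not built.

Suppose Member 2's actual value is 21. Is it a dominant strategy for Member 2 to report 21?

Consider the case where Member 1 reports 21, Member 3 reports 21 and Member 4 reports 21.
Truthful report 21: project built, pays 21, utility 21 - 21 = 0.
Report 16 instead: project built, pays 16, utility 21 - 16 = 5.
Since 5 > 0, reporting 16 is strictly better here, so truthful reporting is not dominant.

No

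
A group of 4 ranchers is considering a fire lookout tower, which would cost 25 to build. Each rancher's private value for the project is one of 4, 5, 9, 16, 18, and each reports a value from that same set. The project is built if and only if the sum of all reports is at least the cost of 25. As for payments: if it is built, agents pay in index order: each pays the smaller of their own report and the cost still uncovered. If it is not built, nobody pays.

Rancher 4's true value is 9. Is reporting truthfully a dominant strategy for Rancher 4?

Check each profile of the others' reports and compare truth against every alternative report.
Others report (4, 4, 18): truth gives 9, best alternative gives 9.
Others report (4, 5, 16): truth gives 9, best alternative gives 9.
Others report (4, 5, 18): truth gives 9, best alternative gives 9.
Others report (4, 9, 16): truth gives 9, best alternative gives 9.
Others report (4, 9, 18): truth gives 9, best alternative gives 9.
Others report (4, 16, 5): truth gives 9, best alternative gives 9.
(Remaining 119 profiles checked similarly; truth is weakly best in each.)
In every case the truthful report is at least as good as any alternative, so it is a dominant strategy.

Yes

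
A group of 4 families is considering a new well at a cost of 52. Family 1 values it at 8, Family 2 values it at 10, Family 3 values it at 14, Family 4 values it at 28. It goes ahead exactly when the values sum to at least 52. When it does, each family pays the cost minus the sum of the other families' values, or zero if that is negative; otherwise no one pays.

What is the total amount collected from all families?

Total value 60 ≥ cost 52, so it is built.
Family 1: others sum to 52; max(0, 52 - 52) = 0.
Family 2: others sum to 50; max(0, 52 - 50) = 2.
Family 3: others sum to 46; max(0, 52 - 46) = 6.
Family 4: others sum to 32; max(0, 52 - 32) = 20.
Total collected = 0 + 2 + 6 + 20 = 28.

28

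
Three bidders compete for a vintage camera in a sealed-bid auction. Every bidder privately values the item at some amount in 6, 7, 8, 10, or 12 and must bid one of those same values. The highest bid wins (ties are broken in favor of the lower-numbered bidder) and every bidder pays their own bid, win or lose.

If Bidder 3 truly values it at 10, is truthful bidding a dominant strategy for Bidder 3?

No

Consider the case where Bidder 1 bids 6 and Bidder 2 bids 6.
Truthful bid 10: wins, pays 10, utility 10 - 10 = 0.
Bid 7 instead: wins, pays 7, utility 10 - 7 = 3.
Since 3 > 0, bidding 7 is strictly better here, so truthful bidding is not dominant.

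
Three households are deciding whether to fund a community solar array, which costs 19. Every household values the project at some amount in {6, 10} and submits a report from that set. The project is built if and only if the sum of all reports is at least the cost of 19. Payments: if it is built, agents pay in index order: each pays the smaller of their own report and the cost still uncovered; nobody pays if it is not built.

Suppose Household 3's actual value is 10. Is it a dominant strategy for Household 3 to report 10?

Check each profile of the others' reports and compare truth against every alternative report.
Others report (6, 6): truth gives 3, best alternative gives 0.
Others report (10, 10): truth gives 10, best alternative gives 10.
Others report (6, 10): truth gives 7, best alternative gives 7.
Others report (10, 6): truth gives 7, best alternative gives 7.
In every case the truthful report is at least as good as any alternative, so it is a dominant strategy.

Yes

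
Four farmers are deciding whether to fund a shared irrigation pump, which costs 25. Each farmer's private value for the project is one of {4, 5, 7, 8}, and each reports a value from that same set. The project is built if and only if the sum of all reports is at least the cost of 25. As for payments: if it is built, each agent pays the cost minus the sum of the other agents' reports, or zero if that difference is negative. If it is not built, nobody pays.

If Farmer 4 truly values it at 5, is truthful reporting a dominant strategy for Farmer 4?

Check each profile of the others' reports and compare truth against every alternative report.
Others report (8, 8, 8): truth gives 4, best alternative gives 4.
Others report (7, 8, 8): truth gives 3, best alternative gives 3.
Others report (8, 7, 8): truth gives 3, best alternative gives 3.
Others report (8, 8, 7): truth gives 3, best alternative gives 3.
Others report (7, 7, 8): truth gives 2, best alternative gives 2.
Others report (7, 8, 7): truth gives 2, best alternative gives 2.
(Remaining 58 profiles checked similarly; truth is weakly best in each.)
In every case the truthful report is at least as good as any alternative, so it is a dominant strategy.

Yes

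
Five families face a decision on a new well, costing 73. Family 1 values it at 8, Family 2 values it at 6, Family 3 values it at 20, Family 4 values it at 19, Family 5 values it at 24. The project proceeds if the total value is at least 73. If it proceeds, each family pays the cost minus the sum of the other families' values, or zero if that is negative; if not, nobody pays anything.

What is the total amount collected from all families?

Total value 77 ≥ cost 73, so it is built.
Family 1: others sum to 69; max(0, 73 - 69) = 4.
Family 2: others sum to 71; max(0, 73 - 71) = 2.
Family 3: others sum to 57; max(0, 73 - 57) = 16.
Family 4: others sum to 58; max(0, 73 - 58) = 15.
Family 5: others sum to 53; max(0, 73 - 53) = 20.
Total collected = 4 + 2 + 16 + 15 + 20 = 57.

57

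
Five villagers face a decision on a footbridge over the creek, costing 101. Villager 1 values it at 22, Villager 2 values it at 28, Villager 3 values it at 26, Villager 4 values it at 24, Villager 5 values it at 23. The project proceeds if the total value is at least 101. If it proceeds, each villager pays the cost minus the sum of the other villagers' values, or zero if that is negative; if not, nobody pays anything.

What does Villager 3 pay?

Total value 123 ≥ cost 101, so the project is built.
The other villagers' values sum to 97.
Cost minus that sum is 101 - 97 = 4.

4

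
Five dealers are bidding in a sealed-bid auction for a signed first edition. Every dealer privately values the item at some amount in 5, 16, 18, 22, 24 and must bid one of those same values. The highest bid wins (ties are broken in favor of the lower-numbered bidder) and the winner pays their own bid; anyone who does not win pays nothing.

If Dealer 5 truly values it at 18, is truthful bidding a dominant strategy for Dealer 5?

No

Consider the case where Dealer 1 bids 5, Dealer 2 bids 5, Dealer 3 bids 5 and Dealer 4 bids 5.
Truthful bid 18: wins, pays 18, utility 18 - 18 = 0.
Bid 16 instead: wins, pays 16, utility 18 - 16 = 2.
Since 2 > 0, bidding 16 is strictly better here, so truthful bidding is not dominant.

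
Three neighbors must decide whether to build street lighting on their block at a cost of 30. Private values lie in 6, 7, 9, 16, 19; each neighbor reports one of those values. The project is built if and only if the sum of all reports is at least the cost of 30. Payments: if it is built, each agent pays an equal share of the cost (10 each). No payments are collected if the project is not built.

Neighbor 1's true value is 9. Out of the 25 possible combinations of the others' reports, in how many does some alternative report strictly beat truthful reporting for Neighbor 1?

4

Others report (6, 16): truth gives -1; report 6 gives 0 > -1. Violating.
Others report (7, 16): truth gives -1; report 6 gives 0 > -1. Violating.
Others report (16, 6): truth gives -1; report 6 gives 0 > -1. Violating.
Others report (16, 7): truth gives -1; report 6 gives 0 > -1. Violating.
Others report (6, 6): truth gives 0; no alternative beats it.
Others report (6, 7): truth gives 0; no alternative beats it.
(Checking all 25 profiles: 4 have a profitable deviation, 21 do not.)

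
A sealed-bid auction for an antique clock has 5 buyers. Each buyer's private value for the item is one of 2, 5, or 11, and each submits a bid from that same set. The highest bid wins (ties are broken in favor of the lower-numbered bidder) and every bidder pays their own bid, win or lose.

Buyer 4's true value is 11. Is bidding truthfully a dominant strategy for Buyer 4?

No

Consider the case where Buyer 1 bids 2, Buyer 2 bids 2, Buyer 3 bids 2 and Buyer 5 bids 2.
Truthful bid 11: wins, pays 11, utility 11 - 11 = 0.
Bid 5 instead: wins, pays 5, utility 11 - 5 = 6.
Since 6 > 0, bidding 5 is strictly better here, so truthful bidding is not dominant.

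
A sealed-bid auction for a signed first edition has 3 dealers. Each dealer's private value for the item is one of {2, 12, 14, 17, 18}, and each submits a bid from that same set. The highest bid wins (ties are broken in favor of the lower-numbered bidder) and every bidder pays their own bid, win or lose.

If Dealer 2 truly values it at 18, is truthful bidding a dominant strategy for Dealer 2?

Consider the case where Dealer 1 bids 2 and Dealer 3 bids 2.
Truthful bid 18: wins, pays 18, utility 18 - 18 = 0.
Bid 12 instead: wins, pays 12, utility 18 - 12 = 6.
Since 6 > 0, bidding 12 is strictly better here, so truthful bidding is not dominant.

No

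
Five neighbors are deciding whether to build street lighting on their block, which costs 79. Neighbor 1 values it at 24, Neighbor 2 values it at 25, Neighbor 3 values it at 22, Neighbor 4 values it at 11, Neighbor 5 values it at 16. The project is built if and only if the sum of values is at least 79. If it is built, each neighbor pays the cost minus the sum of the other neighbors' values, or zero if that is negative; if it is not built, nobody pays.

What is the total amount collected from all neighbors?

14

Total value 98 ≥ cost 79, so it is built.
Neighbor 1: others sum to 74; max(0, 79 - 74) = 5.
Neighbor 2: others sum to 73; max(0, 79 - 73) = 6.
Neighbor 3: others sum to 76; max(0, 79 - 76) = 3.
Neighbor 4: others sum to 87; max(0, 79 - 87) = 0.
Neighbor 5: others sum to 82; max(0, 79 - 82) = 0.
Total collected = 5 + 6 + 3 + 0 + 0 = 14.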